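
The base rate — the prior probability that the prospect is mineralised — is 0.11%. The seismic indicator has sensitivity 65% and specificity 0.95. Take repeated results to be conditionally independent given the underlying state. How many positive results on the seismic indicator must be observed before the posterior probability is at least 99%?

5

Prior odds: 0.0011 ÷ 0.9989 = 11/9989.
False-positive rate = 1 − 0.95 = 0.05; likelihood ratio of a positive = 0.65/0.05 = 13.
Target odds: 0.99 ÷ 0.01 = 99.
Need (11/9989) × 13ⁿ ≥ 99, i.e. 13ⁿ ≥ 89901.
13⁴ = 28561 falls short of 89901 but 13⁵ = 371293 reaches it, so n = 5.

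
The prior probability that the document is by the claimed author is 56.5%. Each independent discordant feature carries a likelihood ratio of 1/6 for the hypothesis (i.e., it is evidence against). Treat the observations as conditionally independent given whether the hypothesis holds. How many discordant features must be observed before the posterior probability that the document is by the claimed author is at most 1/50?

Prior odds = 0.565/0.435 = 113/87.
Likelihood ratio per discordant feature = 1/6.
Target odds: 0.02 ÷ 0.98 = 1/49.
Require (1/6)ⁿ ≤ 1/49 ÷ (113/87) = 87/5537.
(1/6)² = 1/36 is still above 87/5537 but (1/6)³ = 1/216 is at or below it, so n = 3.

3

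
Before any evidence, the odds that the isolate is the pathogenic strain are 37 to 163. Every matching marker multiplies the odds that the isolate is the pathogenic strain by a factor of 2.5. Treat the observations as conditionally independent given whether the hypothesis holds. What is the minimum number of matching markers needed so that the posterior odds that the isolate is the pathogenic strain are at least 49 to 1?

6

Prior odds = 37/163.
Likelihood ratio per matching marker = 2.5.
Target odds = 49.
Need (37/163) × 2.5ⁿ ≥ 49, i.e. 2.5ⁿ ≥ 7987/37.
2.5⁵ = 97.65625 falls short of 7987/37 but 2.5⁶ = 244.140625 reaches it, so n = 6.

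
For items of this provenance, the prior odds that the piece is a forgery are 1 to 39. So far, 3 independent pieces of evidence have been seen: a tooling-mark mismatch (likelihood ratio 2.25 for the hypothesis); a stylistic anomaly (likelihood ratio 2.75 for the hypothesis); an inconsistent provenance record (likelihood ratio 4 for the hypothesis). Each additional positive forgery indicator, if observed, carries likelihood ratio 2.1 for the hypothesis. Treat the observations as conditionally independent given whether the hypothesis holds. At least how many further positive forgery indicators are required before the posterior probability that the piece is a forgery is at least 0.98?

6

Prior odds = 1/39.
Combined Bayes factor of the evidence already in hand = 2.25 × 2.75 × 4 = 24.75.
Odds after that evidence = (1/39) × 24.75 = 33/52.
Target odds = 0.98/0.02 = 49.
Need 2.1ⁿ ≥ 49 ÷ (33/52) = 2548/33.
2.1⁵ = 4084101/100000 falls short of 2548/33 but 2.1⁶ = 85766121/1000000 reaches it, so n = 6.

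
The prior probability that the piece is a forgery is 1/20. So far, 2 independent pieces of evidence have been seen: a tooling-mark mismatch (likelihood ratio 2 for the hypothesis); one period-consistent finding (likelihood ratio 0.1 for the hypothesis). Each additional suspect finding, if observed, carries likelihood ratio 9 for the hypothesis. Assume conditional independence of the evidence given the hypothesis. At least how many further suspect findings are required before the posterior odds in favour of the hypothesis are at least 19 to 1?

Prior odds = 0.05/0.95 = 1/19.
Combined Bayes factor of the evidence already in hand = 2 × 0.1 = 0.2.
Odds after that evidence = (1/19) × 0.2 = 1/95.
Target odds = 19.
Need 9ⁿ ≥ 19 ÷ (1/95) = 1805.
9³ = 729 falls short of 1805 but 9⁴ = 6561 reaches it, so n = 4.

4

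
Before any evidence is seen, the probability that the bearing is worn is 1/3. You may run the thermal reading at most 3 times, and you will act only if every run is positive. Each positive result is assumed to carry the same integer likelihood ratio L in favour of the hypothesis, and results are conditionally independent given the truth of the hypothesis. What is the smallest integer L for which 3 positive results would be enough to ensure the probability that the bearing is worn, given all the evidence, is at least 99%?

Prior odds = (1/3)/(2/3) = 0.5.
Target odds = 0.99/0.01 = 99.
Need L³ ≥ 99 ÷ 0.5 = 198.
5³ = 125 < 198 ≤ 216 = 6³, so L = 6.

6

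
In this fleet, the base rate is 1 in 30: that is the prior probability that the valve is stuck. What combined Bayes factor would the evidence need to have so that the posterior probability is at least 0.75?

87

Prior odds = (1/30)/(29/30) = 1/29.
Target odds = 0.75/0.25 = 3.
Required Bayes factor = 3 ÷ (1/29) = 87.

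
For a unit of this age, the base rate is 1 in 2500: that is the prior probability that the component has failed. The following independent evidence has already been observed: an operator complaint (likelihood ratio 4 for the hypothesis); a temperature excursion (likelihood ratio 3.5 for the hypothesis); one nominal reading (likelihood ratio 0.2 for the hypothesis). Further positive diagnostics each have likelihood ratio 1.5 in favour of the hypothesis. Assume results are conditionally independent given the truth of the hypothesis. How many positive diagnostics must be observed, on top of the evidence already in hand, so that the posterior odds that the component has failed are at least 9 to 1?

23

Prior odds = 0.0004/0.9996 = 1/2499.
Combined Bayes factor of the evidence already in hand = 4 × 3.5 × 0.2 = 2.8.
Odds after that evidence = (1/2499) × 2.8 = 2/1785.
Target odds = 9.
Need 1.5ⁿ ≥ 9 ÷ (2/1785) = 8032.5.
1.5²² ≈7481.83 falls short of 8032.5 but 1.5²³ ≈11222.7 reaches it, so n = 23.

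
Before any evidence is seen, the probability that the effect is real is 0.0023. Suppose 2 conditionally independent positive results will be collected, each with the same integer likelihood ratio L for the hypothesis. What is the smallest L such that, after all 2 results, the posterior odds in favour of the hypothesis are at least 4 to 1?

Prior odds = 0.0023/0.9977 = 23/9977.
Target odds = 4.
Need L² ≥ 4 ÷ (23/9977) = 39908/23.
41² = 1681 < 39908/23 ≤ 1764 = 42², so L = 42.

42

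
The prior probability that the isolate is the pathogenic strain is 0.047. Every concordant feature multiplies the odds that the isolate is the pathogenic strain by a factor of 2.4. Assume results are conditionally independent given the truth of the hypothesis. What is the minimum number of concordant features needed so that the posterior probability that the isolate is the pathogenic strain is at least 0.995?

10

Prior odds: 0.047 ÷ 0.953 = 47/953.
Likelihood ratio per concordant feature = 2.4.
Target odds: 0.995 ÷ 0.005 = 199.
Require 2.4ⁿ ≥ 199 ÷ (47/953) = 189647/47.
2.4⁹ ≈2641.81 falls short of 189647/47 but 2.4¹⁰ ≈6340.34 reaches it, so n = 10.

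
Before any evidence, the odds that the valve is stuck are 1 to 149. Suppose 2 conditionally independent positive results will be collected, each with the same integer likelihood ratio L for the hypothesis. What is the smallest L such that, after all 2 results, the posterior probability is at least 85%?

30

Prior odds = 1/149.
Target odds = 0.85/0.15 = 17/3.
Need L² ≥ 17/3 ÷ (1/149) = 2533/3.
29² = 841 < 2533/3 ≤ 900 = 30², so L = 30.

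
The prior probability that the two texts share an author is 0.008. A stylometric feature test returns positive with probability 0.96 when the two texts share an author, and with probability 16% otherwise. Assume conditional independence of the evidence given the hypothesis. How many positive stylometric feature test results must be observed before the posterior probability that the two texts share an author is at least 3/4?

4

Prior odds: 0.008 ÷ 0.992 = 1/124.
Likelihood ratio of a positive result = 0.96/0.16 = 6.
Target posterior odds = 0.75/0.25 = 3.
Require 6ⁿ ≥ 3 ÷ (1/124) = 372.
6³ = 216 falls short of 372 but 6⁴ = 1296 reaches it, so n = 4.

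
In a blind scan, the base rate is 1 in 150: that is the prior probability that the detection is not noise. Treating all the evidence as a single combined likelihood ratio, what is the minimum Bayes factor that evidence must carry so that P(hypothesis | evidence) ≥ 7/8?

1043

Prior odds = (1/150)/(149/150) = 1/149.
Target odds = 0.875/0.125 = 7.
Required Bayes factor = 7 ÷ (1/149) = 1043.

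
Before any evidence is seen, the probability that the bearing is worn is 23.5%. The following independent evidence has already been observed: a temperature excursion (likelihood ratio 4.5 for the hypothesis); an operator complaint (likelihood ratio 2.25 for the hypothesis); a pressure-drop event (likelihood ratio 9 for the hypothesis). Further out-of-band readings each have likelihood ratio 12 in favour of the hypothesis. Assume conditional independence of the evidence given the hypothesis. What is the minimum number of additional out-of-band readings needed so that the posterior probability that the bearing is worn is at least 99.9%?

2

Prior odds = 0.235/0.765 = 47/153.
Combined Bayes factor of the evidence already in hand = 4.5 × 2.25 × 9 = 91.125.
Odds after that evidence = (47/153) × 91.125 = 3807/136.
Target odds = 0.999/0.001 = 999.
Need 12ⁿ ≥ 999 ÷ (3807/136) = 5032/141.
12¹ = 12 falls short of 5032/141 but 12² = 144 reaches it, so n = 2.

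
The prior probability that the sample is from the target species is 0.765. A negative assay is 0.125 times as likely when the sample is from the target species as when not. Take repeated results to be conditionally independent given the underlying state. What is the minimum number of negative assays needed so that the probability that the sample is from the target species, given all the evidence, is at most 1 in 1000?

4

Prior odds = 0.765/0.235 = 153/47.
Likelihood ratio per negative assay = 0.125.
Target posterior odds = 0.001/0.999 = 1/999.
Require 0.125ⁿ ≤ 1/999 ÷ (153/47) = 47/152847.
0.125³ = 0.001953125 is still above 47/152847 but 0.125⁴ = 1/4096 is at or below it, so n = 4.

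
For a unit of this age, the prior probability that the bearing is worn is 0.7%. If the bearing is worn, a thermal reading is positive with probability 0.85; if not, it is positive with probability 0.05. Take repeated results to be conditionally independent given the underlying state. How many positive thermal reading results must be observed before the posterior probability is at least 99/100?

4

Prior odds = 0.007/0.993 = 7/993.
Likelihood ratio of a positive = 0.85/0.05 = 17.
Target posterior odds = 0.99/0.01 = 99.
Need (7/993) × 17ⁿ ≥ 99, i.e. 17ⁿ ≥ 98307/7.
17³ = 4913 falls short of 98307/7 but 17⁴ = 83521 reaches it, so n = 4.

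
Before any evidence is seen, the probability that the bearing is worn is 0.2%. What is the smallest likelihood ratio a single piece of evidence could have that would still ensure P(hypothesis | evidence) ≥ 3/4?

Prior odds = 0.002/0.998 = 1/499.
Target odds = 0.75/0.25 = 3.
Required Bayes factor = 3 ÷ (1/499) = 1497.

1497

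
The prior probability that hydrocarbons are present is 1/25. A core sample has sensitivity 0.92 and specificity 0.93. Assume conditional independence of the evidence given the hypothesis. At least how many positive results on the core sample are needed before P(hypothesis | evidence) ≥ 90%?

3

Prior odds = 0.04/0.96 = 1/24.
False-positive rate = 1 − 0.93 = 0.07; likelihood ratio of a positive = 0.92/0.07 = 92/7.
Target posterior odds = 0.9/0.1 = 9.
Need (1/24) × (92/7)ⁿ ≥ 9, i.e. (92/7)ⁿ ≥ 216.
(92/7)² = 8464/49 falls short of 216 but (92/7)³ = 778688/343 reaches it, so n = 3.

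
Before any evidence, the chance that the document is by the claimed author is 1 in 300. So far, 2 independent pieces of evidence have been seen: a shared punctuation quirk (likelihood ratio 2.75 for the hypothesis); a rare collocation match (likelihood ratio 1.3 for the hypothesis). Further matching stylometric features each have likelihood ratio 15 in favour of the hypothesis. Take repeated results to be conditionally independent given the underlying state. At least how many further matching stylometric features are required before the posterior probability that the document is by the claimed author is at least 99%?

Prior odds = (1/300)/(299/300) = 1/299.
Combined Bayes factor of the evidence already in hand = 2.75 × 1.3 = 3.575.
Odds after that evidence = (1/299) × 3.575 = 11/920.
Target odds = 0.99/0.01 = 99.
Need 15ⁿ ≥ 99 ÷ (11/920) = 8280.
15³ = 3375 falls short of 8280 but 15⁴ = 50625 reaches it, so n = 4.

4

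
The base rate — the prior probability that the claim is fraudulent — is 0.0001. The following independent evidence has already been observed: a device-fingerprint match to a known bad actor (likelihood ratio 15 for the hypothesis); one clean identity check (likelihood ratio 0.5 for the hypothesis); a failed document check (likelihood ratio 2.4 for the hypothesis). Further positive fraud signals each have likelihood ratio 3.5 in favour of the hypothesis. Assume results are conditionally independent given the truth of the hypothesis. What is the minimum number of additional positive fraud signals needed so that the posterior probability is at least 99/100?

Prior odds = 0.0001/0.9999 = 1/9999.
Combined Bayes factor of the evidence already in hand = 15 × 0.5 × 2.4 = 18.
Odds after that evidence = (1/9999) × 18 = 2/1111.
Target odds = 0.99/0.01 = 99.
Need 3.5ⁿ ≥ 99 ÷ (2/1111) = 54994.5.
3.5⁸ = 5764801/256 falls short of 54994.5 but 3.5⁹ = 40353607/512 reaches it, so n = 9.

9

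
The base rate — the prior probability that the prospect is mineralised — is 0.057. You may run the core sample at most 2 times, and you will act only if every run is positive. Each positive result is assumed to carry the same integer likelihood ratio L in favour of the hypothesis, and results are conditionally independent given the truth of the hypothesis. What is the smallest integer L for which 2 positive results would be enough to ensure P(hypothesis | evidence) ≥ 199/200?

Prior odds = 0.057/0.943 = 57/943.
Target odds = 0.995/0.005 = 199.
Need L² ≥ 199 ÷ (57/943) = 187657/57.
57² = 3249 < 187657/57 ≤ 3364 = 58², so L = 58.

58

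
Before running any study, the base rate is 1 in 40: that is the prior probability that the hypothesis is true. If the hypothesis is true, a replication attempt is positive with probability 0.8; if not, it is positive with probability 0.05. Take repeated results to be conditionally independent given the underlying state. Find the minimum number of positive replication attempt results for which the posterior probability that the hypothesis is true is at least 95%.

3

Prior odds = 0.025/0.975 = 1/39.
Likelihood ratio of a positive = 0.8/0.05 = 16.
Target posterior odds = 0.95/0.05 = 19.
Require 16ⁿ ≥ 19 ÷ (1/39) = 741.
16² = 256 falls short of 741 but 16³ = 4096 reaches it, so n = 3.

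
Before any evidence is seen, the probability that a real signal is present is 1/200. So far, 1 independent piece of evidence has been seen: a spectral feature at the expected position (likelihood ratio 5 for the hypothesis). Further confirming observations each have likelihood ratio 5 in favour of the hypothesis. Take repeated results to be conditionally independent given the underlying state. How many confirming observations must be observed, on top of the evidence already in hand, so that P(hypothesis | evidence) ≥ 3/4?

Prior odds = 0.005/0.995 = 1/199.
Bayes factor of the evidence already in hand = 5.
Odds after that evidence = (1/199) × 5 = 5/199.
Target odds = 0.75/0.25 = 3.
Need 5ⁿ ≥ 3 ÷ (5/199) = 119.4.
5² = 25 falls short of 119.4 but 5³ = 125 reaches it, so n = 3.

3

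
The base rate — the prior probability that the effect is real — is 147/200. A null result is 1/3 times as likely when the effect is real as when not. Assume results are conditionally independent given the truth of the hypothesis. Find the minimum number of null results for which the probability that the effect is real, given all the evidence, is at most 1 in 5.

Prior odds: 0.735 ÷ 0.265 = 147/53.
Likelihood ratio per null result = 1/3.
Target posterior odds = 0.2/0.8 = 0.25.
Require (1/3)ⁿ ≤ 0.25 ÷ (147/53) = 53/588.
(1/3)² = 1/9 is still above 53/588 but (1/3)³ = 1/27 is at or below it, so n = 3.

3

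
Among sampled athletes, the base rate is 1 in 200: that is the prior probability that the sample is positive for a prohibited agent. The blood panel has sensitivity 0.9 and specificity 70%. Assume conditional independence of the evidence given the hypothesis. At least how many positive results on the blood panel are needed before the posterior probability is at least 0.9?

7

Prior odds: 0.005 ÷ 0.995 = 1/199.
False-positive rate = 1 − 0.7 = 0.3; likelihood ratio of a positive = 0.9/0.3 = 3.
Target odds: 0.9 ÷ 0.1 = 9.
Need (1/199) × 3ⁿ ≥ 9, i.e. 3ⁿ ≥ 1791.
3⁶ = 729 falls short of 1791 but 3⁷ = 2187 reaches it, so n = 7.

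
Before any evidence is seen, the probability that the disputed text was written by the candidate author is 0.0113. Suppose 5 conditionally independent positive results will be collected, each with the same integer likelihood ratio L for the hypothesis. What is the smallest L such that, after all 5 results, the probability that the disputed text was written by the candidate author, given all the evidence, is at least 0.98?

6

Prior odds = 0.0113/0.9887 = 113/9887.
Target odds = 0.98/0.02 = 49.
Need L⁵ ≥ 49 ÷ (113/9887) = 484463/113.
5⁵ = 3125 < 484463/113 ≤ 7776 = 6⁵, so L = 6.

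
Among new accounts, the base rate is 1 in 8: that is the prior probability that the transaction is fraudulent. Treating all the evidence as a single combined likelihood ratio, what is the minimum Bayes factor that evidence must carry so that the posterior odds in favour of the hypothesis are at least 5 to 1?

35

Prior odds = 0.125/0.875 = 1/7.
Target odds = 5.
Required Bayes factor = 5 ÷ (1/7) = 35.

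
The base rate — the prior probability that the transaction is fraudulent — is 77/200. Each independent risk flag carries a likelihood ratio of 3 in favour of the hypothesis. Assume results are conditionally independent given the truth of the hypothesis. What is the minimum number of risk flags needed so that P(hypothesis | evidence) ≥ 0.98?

Prior odds: 0.385 ÷ 0.615 = 77/123.
Likelihood ratio per risk flag = 3.
Target posterior odds = 0.98/0.02 = 49.
Need (77/123) × 3ⁿ ≥ 49, i.e. 3ⁿ ≥ 861/11.
3³ = 27 falls short of 861/11 but 3⁴ = 81 reaches it, so n = 4.

4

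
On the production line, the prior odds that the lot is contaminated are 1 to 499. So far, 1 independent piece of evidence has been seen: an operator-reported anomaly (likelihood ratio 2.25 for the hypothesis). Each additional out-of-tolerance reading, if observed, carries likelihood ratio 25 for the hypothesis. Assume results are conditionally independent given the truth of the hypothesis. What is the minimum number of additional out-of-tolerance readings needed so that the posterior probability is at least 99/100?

4

Prior odds = 1/499.
Bayes factor of the evidence already in hand = 2.25.
Odds after that evidence = (1/499) × 2.25 = 9/1996.
Target odds = 0.99/0.01 = 99.
Need 25ⁿ ≥ 99 ÷ (9/1996) = 21956.
25³ = 15625 falls short of 21956 but 25⁴ = 390625 reaches it, so n = 4.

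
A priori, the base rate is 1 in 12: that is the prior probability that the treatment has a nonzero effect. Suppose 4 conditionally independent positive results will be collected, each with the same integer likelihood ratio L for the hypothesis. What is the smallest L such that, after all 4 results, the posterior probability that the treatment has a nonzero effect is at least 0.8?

3

Prior odds = (1/12)/(11/12) = 1/11.
Target odds = 0.8/0.2 = 4.
Need L⁴ ≥ 4 ÷ (1/11) = 44.
2⁴ = 16 < 44 ≤ 81 = 3⁴, so L = 3.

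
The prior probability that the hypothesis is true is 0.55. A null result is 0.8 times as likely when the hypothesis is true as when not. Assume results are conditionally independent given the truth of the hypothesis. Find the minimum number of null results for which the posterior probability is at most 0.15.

Prior odds: 0.55 ÷ 0.45 = 11/9.
Likelihood ratio per null result = 0.8.
Target posterior odds = 0.15/0.85 = 3/17.
Need (11/9) × 0.8ⁿ ≤ 3/17, i.e. 0.8ⁿ ≤ 27/187.
0.8⁸ = 65536/390625 is still above 27/187 but 0.8⁹ = 262144/1953125 is at or below it, so n = 9.

9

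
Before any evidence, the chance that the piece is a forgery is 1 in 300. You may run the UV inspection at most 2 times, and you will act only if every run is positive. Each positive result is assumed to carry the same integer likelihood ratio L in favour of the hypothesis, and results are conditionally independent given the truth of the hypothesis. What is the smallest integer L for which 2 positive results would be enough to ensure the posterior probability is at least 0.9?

52

Prior odds = (1/300)/(299/300) = 1/299.
Target odds = 0.9/0.1 = 9.
Need L² ≥ 9 ÷ (1/299) = 2691.
51² = 2601 < 2691 ≤ 2704 = 52², so L = 52.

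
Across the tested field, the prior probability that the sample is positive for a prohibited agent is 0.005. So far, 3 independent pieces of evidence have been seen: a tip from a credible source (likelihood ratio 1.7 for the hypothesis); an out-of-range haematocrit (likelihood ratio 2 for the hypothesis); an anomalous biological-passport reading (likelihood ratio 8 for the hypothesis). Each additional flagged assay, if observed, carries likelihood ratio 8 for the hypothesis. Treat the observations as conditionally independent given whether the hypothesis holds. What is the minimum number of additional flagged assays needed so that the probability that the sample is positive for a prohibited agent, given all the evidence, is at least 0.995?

Prior odds = 0.005/0.995 = 1/199.
Combined Bayes factor of the evidence already in hand = 1.7 × 2 × 8 = 27.2.
Odds after that evidence = (1/199) × 27.2 = 136/995.
Target odds = 0.995/0.005 = 199.
Need 8ⁿ ≥ 199 ÷ (136/995) = 198005/136.
8³ = 512 falls short of 198005/136 but 8⁴ = 4096 reaches it, so n = 4.

4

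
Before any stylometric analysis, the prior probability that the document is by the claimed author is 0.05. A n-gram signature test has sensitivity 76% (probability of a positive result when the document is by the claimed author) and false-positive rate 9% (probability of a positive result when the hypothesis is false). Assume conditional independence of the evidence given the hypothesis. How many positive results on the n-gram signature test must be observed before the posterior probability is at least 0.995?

4

Prior odds: 0.05 ÷ 0.95 = 1/19.
Likelihood ratio of a positive result = 0.76/0.09 = 76/9.
Target posterior odds = 0.995/0.005 = 199.
Require (76/9)ⁿ ≥ 199 ÷ (1/19) = 3781.
(76/9)³ = 438976/729 falls short of 3781 but (76/9)⁴ = 33362176/6561 reaches it, so n = 4.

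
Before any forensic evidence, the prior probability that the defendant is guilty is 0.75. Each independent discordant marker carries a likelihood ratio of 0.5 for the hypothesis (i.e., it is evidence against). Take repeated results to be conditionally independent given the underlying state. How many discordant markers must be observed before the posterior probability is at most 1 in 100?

Prior odds = 0.75/0.25 = 3.
Likelihood ratio per discordant marker = 0.5.
Target posterior odds = 0.01/0.99 = 1/99.
Require 0.5ⁿ ≤ 1/99 ÷ 3 = 1/297.
0.5⁸ = 0.00390625 is still above 1/297 but 0.5⁹ = 0.001953125 is at or below it, so n = 9.

9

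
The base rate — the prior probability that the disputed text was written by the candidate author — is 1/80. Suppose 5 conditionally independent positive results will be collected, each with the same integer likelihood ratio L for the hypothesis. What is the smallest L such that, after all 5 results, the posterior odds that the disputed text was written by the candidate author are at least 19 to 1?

5

Prior odds = 0.0125/0.9875 = 1/79.
Target odds = 19.
Need L⁵ ≥ 19 ÷ (1/79) = 1501.
4⁵ = 1024 < 1501 ≤ 3125 = 5⁵, so L = 5.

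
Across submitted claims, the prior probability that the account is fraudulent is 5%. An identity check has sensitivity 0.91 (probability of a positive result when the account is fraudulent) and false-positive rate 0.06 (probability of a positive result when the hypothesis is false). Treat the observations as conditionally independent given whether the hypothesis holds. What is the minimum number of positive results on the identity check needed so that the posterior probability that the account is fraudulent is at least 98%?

Prior odds = 0.05/0.95 = 1/19.
Likelihood ratio of a positive result = 0.91/0.06 = 91/6.
Target posterior odds = 0.98/0.02 = 49.
Need (1/19) × (91/6)ⁿ ≥ 49, i.e. (91/6)ⁿ ≥ 931.
(91/6)² = 8281/36 falls short of 931 but (91/6)³ = 753571/216 reaches it, so n = 3.

3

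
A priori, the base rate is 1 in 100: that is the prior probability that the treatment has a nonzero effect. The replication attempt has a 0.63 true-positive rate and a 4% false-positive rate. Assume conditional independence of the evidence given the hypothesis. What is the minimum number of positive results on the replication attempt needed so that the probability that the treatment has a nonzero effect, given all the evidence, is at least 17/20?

3

Prior odds = 0.01/0.99 = 1/99.
Likelihood ratio of a positive result = 0.63/0.04 = 15.75.
Target odds: 0.85 ÷ 0.15 = 17/3.
Require 15.75ⁿ ≥ 17/3 ÷ (1/99) = 561.
15.75² = 248.0625 falls short of 561 but 15.75³ = 3906.984375 reaches it, so n = 3.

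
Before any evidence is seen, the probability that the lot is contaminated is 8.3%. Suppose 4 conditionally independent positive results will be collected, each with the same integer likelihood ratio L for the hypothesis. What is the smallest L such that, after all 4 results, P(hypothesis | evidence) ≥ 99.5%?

7

Prior odds = 0.083/0.917 = 83/917.
Target odds = 0.995/0.005 = 199.
Need L⁴ ≥ 199 ÷ (83/917) = 182483/83.
6⁴ = 1296 < 182483/83 ≤ 2401 = 7⁴, so L = 7.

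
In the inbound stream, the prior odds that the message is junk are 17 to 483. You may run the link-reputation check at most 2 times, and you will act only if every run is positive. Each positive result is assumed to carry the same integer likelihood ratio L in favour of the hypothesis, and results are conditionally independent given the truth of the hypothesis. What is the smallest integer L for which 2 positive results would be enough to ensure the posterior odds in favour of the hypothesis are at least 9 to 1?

Prior odds = 17/483.
Target odds = 9.
Need L² ≥ 9 ÷ (17/483) = 4347/17.
15² = 225 < 4347/17 ≤ 256 = 16², so L = 16.

16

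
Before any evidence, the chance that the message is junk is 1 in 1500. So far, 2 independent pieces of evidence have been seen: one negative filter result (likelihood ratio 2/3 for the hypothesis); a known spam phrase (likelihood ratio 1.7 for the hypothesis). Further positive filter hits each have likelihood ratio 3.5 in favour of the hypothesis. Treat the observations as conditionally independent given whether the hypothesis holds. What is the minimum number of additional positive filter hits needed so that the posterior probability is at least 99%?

Prior odds = (1/1500)/(1499/1500) = 1/1499.
Combined Bayes factor of the evidence already in hand = (2/3) × 1.7 = 17/15.
Odds after that evidence = (1/1499) × 17/15 = 17/22485.
Target odds = 0.99/0.01 = 99.
Need 3.5ⁿ ≥ 99 ÷ (17/22485) = 2226015/17.
3.5⁹ = 40353607/512 falls short of 2226015/17 but 3.5¹⁰ = 282475249/1024 reaches it, so n = 10.

10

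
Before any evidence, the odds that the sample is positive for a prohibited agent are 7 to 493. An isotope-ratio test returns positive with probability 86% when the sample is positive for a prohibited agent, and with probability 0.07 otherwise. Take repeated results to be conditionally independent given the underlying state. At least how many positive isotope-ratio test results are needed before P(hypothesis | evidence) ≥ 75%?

3

Prior odds = 7/493.
Likelihood ratio of a positive result = 0.86/0.07 = 86/7.
Target odds: 0.75 ÷ 0.25 = 3.
Require (86/7)ⁿ ≥ 3 ÷ (7/493) = 1479/7.
(86/7)² = 7396/49 falls short of 1479/7 but (86/7)³ = 636056/343 reaches it, so n = 3.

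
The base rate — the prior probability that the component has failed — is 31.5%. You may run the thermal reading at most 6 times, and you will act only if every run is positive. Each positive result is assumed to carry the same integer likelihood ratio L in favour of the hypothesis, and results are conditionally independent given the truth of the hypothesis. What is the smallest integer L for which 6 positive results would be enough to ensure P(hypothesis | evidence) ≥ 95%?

Prior odds = 0.315/0.685 = 63/137.
Target odds = 0.95/0.05 = 19.
Need L⁶ ≥ 19 ÷ (63/137) = 2603/63.
1⁶ = 1 < 2603/63 ≤ 64 = 2⁶, so L = 2.

2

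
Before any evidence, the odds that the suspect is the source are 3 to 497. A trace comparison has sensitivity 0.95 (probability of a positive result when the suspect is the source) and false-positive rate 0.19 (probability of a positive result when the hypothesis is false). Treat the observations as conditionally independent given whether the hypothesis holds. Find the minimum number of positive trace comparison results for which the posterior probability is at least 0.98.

6

Prior odds = 3/497.
Likelihood ratio of a positive result = 0.95/0.19 = 5.
Target odds: 0.98 ÷ 0.02 = 49.
Require 5ⁿ ≥ 49 ÷ (3/497) = 24353/3.
5⁵ = 3125 falls short of 24353/3 but 5⁶ = 15625 reaches it, so n = 6.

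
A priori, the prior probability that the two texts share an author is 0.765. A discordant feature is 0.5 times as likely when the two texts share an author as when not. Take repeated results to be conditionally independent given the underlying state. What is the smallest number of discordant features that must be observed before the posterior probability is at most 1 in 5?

Prior odds = 0.765/0.235 = 153/47.
Likelihood ratio per discordant feature = 0.5.
Target posterior odds = 0.2/0.8 = 0.25.
Require 0.5ⁿ ≤ 0.25 ÷ (153/47) = 47/612.
0.5³ = 0.125 is still above 47/612 but 0.5⁴ = 0.0625 is at or below it, so n = 4.

4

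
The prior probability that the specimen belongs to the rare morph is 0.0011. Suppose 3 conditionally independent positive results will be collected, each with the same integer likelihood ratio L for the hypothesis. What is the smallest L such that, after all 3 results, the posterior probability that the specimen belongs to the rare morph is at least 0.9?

Prior odds = 0.0011/0.9989 = 11/9989.
Target odds = 0.9/0.1 = 9.
Need L³ ≥ 9 ÷ (11/9989) = 89901/11.
20³ = 8000 < 89901/11 ≤ 9261 = 21³, so L = 21.

21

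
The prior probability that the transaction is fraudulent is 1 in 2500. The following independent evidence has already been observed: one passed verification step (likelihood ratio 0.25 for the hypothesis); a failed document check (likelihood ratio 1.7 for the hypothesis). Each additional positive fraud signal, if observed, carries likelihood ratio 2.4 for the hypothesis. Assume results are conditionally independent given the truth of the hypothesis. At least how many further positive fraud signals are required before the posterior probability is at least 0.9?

Prior odds = 0.0004/0.9996 = 1/2499.
Combined Bayes factor of the evidence already in hand = 0.25 × 1.7 = 0.425.
Odds after that evidence = (1/2499) × 0.425 = 1/5880.
Target odds = 0.9/0.1 = 9.
Need 2.4ⁿ ≥ 9 ÷ (1/5880) = 52920.
2.4¹² ≈36520.3 falls short of 52920 but 2.4¹³ ≈87648.8 reaches it, so n = 13.

13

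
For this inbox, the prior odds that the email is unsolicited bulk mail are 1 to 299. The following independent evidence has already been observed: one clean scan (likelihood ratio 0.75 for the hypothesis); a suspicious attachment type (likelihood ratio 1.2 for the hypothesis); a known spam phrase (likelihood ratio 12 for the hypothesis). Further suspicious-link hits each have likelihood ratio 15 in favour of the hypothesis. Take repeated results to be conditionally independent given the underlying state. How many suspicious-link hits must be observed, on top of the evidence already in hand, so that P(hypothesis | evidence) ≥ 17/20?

Prior odds = 1/299.
Combined Bayes factor of the evidence already in hand = 0.75 × 1.2 × 12 = 10.8.
Odds after that evidence = (1/299) × 10.8 = 54/1495.
Target odds = 0.85/0.15 = 17/3.
Need 15ⁿ ≥ 17/3 ÷ (54/1495) = 25415/162.
15¹ = 15 falls short of 25415/162 but 15² = 225 reaches it, so n = 2.

2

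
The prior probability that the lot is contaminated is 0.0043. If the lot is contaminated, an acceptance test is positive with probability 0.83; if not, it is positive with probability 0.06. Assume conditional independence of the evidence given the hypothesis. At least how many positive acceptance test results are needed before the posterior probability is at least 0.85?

Prior odds: 0.0043 ÷ 0.9957 = 43/9957.
Likelihood ratio of a positive = 0.83/0.06 = 83/6.
Target posterior odds = 0.85/0.15 = 17/3.
Need (43/9957) × (83/6)ⁿ ≥ 17/3, i.e. (83/6)ⁿ ≥ 56423/43.
(83/6)² = 6889/36 falls short of 56423/43 but (83/6)³ = 571787/216 reaches it, so n = 3.

3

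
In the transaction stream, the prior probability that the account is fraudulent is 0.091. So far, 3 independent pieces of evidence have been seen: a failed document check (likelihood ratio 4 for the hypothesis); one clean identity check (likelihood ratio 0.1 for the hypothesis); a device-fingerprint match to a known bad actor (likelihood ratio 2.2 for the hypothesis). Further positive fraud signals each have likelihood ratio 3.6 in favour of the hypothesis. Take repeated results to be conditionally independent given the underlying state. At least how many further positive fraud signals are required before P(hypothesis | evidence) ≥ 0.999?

Prior odds = 0.091/0.909 = 91/909.
Combined Bayes factor of the evidence already in hand = 4 × 0.1 × 2.2 = 0.88.
Odds after that evidence = (91/909) × 0.88 = 2002/22725.
Target odds = 0.999/0.001 = 999.
Need 3.6ⁿ ≥ 999 ÷ (2002/22725) = 22702275/2002.
3.6⁷ = 612220032/78125 falls short of 22702275/2002 but 3.6⁸ ≈28211.1 reaches it, so n = 8.

8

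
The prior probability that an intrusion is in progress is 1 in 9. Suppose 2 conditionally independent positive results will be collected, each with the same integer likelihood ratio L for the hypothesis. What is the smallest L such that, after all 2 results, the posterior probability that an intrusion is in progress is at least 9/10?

9

Prior odds = (1/9)/(8/9) = 0.125.
Target odds = 0.9/0.1 = 9.
Need L² ≥ 9 ÷ 0.125 = 72.
8² = 64 < 72 ≤ 81 = 9², so L = 9.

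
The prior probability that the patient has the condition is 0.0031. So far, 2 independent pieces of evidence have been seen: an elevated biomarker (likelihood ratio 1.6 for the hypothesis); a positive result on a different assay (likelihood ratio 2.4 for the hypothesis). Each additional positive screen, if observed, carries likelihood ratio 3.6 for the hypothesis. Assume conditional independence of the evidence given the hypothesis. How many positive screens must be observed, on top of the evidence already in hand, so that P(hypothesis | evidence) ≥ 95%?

Prior odds = 0.0031/0.9969 = 31/9969.
Combined Bayes factor of the evidence already in hand = 1.6 × 2.4 = 3.84.
Odds after that evidence = (31/9969) × 3.84 = 992/83075.
Target odds = 0.95/0.05 = 19.
Need 3.6ⁿ ≥ 19 ÷ (992/83075) = 1578425/992.
3.6⁵ = 604.66176 falls short of 1578425/992 but 3.6⁶ = 34012224/15625 reaches it, so n = 6.

6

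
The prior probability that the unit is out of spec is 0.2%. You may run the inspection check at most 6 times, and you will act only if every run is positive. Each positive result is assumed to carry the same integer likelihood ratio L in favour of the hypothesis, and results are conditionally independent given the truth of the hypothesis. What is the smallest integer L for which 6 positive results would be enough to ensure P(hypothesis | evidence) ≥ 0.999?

Prior odds = 0.002/0.998 = 1/499.
Target odds = 0.999/0.001 = 999.
Need L⁶ ≥ 999 ÷ (1/499) = 498501.
8⁶ = 262144 < 498501 ≤ 531441 = 9⁶, so L = 9.

9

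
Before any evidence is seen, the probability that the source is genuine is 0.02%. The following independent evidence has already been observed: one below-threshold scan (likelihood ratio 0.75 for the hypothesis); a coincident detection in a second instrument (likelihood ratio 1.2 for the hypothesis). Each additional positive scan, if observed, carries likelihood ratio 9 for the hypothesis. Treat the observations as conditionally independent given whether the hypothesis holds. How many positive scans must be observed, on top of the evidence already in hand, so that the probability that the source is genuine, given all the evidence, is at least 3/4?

Prior odds = 0.0002/0.9998 = 1/4999.
Combined Bayes factor of the evidence already in hand = 0.75 × 1.2 = 0.9.
Odds after that evidence = (1/4999) × 0.9 = 9/49990.
Target odds = 0.75/0.25 = 3.
Need 9ⁿ ≥ 3 ÷ (9/49990) = 49990/3.
9⁴ = 6561 falls short of 49990/3 but 9⁵ = 59049 reaches it, so n = 5.

5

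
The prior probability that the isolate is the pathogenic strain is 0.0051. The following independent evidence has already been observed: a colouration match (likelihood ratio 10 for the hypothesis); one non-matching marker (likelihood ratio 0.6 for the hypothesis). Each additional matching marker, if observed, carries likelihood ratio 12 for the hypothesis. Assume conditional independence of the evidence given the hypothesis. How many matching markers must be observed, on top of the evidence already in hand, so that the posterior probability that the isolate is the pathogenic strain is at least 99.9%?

5

Prior odds = 0.0051/0.9949 = 51/9949.
Combined Bayes factor of the evidence already in hand = 10 × 0.6 = 6.
Odds after that evidence = (51/9949) × 6 = 306/9949.
Target odds = 0.999/0.001 = 999.
Need 12ⁿ ≥ 999 ÷ (306/9949) = 1104339/34.
12⁴ = 20736 falls short of 1104339/34 but 12⁵ = 248832 reaches it, so n = 5.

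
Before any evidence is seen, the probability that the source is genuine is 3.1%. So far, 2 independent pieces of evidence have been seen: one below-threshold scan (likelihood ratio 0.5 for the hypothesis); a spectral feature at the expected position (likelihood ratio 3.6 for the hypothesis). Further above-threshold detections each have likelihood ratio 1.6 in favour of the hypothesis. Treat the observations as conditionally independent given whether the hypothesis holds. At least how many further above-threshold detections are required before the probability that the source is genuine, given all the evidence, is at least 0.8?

Prior odds = 0.031/0.969 = 31/969.
Combined Bayes factor of the evidence already in hand = 0.5 × 3.6 = 1.8.
Odds after that evidence = (31/969) × 1.8 = 93/1615.
Target odds = 0.8/0.2 = 4.
Need 1.6ⁿ ≥ 4 ÷ (93/1615) = 6460/93.
1.6⁹ = 134217728/1953125 falls short of 6460/93 but 1.6¹⁰ ≈109.951 reaches it, so n = 10.

10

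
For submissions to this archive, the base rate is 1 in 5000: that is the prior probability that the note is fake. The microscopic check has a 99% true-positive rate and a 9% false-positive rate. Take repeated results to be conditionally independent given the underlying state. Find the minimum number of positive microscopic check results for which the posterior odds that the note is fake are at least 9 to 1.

5

Prior odds: 0.0002 ÷ 0.9998 = 1/4999.
Likelihood ratio of a positive result = 0.99/0.09 = 11.
Target odds = 9.
Require 11ⁿ ≥ 9 ÷ (1/4999) = 44991.
11⁴ = 14641 falls short of 44991 but 11⁵ = 161051 reaches it, so n = 5.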